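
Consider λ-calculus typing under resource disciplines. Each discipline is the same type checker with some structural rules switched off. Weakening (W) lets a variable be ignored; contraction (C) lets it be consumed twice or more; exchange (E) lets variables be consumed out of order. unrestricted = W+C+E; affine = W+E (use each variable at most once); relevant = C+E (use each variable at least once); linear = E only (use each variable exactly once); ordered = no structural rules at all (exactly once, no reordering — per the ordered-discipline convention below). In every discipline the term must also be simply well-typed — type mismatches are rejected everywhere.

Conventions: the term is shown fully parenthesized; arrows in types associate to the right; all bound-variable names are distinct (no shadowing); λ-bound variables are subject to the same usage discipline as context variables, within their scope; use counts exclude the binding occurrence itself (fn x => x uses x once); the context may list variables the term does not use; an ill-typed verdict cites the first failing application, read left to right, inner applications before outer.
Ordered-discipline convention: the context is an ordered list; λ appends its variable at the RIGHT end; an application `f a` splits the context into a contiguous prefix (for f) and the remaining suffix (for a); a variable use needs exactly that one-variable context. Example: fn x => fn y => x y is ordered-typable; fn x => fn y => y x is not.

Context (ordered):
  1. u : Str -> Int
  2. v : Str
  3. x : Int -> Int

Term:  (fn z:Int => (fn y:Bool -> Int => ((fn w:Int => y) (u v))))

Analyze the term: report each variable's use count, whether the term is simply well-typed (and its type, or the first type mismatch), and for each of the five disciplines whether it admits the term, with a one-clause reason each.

counts: u: 1×, v: 1×, x: 0×, z (λ-bound): 0×, y (λ-bound): 1×, w (λ-bound): 0×
uses in reading order: y, u, v
typing: the term checks, with type Int -> (Bool -> Int) -> Bool -> Int
ordered: ✗ — x, z, w never used (weakening)
linear: ✗ — x, z, w never used (weakening)
affine: ✓ — u, v, x, z, y, w: no repeats, contraction unneeded
relevant: ✗ — x, z, w never used (weakening)
unrestricted: ✓ — well-typed at Int -> (Bool -> Int) -> Bool -> Int; no restrictions here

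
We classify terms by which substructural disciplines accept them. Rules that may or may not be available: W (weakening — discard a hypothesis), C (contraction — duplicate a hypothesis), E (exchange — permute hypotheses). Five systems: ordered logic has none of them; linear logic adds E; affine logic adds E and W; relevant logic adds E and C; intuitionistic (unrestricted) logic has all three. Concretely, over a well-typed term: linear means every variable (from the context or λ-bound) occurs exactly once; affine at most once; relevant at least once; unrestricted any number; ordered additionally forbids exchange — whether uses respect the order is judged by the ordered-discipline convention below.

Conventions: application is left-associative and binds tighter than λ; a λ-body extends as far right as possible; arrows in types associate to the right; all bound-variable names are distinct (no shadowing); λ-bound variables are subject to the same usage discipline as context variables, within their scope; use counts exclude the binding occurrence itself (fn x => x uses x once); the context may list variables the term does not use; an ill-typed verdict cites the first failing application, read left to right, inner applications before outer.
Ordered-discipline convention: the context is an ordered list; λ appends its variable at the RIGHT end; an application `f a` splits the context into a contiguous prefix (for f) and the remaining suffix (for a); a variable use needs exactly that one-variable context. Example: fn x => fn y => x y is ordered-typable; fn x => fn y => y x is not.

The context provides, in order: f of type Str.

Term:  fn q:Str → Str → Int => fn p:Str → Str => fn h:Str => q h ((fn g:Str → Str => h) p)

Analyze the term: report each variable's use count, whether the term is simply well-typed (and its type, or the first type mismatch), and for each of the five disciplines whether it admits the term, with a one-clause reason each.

variable uses: f ×0, q (bound) ×1, p (bound) ×1, h (bound) ×2, g (bound) ×0
left-to-right use order: q, h, h, p
typing: ✓ — (Str → Str → Int) → (Str → Str) → Str → Int
ordered: ✗, uses contraction: h ×2; needs weakening: f, g unused
linear: ✗, uses contraction: h ×2; needs weakening: f, g unused
affine: ✗, uses contraction: h ×2
relevant: ✗, needs weakening: f, g unused
unrestricted: ✓, type-checks ((Str → Str → Int) → (Str → Str) → Str → Int) and nothing is barred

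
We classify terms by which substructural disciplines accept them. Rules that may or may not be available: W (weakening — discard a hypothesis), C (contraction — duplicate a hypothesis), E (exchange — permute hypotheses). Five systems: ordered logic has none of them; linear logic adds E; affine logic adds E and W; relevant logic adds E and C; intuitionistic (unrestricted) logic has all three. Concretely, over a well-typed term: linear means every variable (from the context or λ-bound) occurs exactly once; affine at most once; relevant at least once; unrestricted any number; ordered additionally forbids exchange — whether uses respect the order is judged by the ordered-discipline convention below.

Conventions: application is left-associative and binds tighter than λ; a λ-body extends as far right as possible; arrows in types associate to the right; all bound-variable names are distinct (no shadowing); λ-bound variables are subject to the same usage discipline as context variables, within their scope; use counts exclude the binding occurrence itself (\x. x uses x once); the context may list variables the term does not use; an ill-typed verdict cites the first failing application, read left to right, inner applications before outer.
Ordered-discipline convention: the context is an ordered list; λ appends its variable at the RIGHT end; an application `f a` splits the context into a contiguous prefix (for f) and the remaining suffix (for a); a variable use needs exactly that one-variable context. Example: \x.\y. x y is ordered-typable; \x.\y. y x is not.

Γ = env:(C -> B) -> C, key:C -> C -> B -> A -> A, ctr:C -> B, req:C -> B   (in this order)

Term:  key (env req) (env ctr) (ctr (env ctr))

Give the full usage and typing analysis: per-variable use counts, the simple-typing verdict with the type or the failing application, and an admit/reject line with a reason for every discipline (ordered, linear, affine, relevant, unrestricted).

use counts: env: 3; key: 1; ctr: 3; req: 1
use order (left to right): key, env, req, env, ctr, ctr, env, ctr
typing: well-typed at A -> A
ordered: ✗, needs contraction — env ×3, ctr ×3
linear: ✗, needs contraction — env ×3, ctr ×3
affine: ✗, needs contraction — env ×3, ctr ×3
relevant: ✓, env, key, ctr, req: all used, weakening unneeded
unrestricted: ✓, type-checks (A -> A) and nothing is barred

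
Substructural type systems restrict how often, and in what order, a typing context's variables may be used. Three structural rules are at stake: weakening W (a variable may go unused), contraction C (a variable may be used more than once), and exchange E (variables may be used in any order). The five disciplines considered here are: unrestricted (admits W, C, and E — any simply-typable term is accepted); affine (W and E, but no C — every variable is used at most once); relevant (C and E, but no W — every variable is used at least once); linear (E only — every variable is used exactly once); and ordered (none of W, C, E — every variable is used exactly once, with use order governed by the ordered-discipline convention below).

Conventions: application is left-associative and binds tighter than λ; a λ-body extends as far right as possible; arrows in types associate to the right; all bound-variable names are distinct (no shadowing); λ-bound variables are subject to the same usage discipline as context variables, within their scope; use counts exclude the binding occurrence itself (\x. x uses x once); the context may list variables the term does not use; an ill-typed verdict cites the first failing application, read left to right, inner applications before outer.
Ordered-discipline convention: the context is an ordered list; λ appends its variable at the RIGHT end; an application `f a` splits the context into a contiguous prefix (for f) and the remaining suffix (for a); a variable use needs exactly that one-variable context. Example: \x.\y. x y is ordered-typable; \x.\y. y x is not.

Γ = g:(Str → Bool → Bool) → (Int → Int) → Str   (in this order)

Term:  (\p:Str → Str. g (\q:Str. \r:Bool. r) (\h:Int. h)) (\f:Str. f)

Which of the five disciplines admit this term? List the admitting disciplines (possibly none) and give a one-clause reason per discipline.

admitted by: affine, unrestricted
counts: g=1; p [bound]=0; q [bound]=0; r [bound]=1; h [bound]=1; f [bound]=1
order of uses: g, r, h, f
typing: well-typed at Str
ordered ✗ (needs weakening: p, q unused)
linear ✗ (needs weakening: p, q unused)
affine ✓ (g, p, q, r, h, f: no repeats, contraction unneeded)
relevant ✗ (needs weakening: p, q unused)
unrestricted ✓ (type-checks (Str) and nothing is barred)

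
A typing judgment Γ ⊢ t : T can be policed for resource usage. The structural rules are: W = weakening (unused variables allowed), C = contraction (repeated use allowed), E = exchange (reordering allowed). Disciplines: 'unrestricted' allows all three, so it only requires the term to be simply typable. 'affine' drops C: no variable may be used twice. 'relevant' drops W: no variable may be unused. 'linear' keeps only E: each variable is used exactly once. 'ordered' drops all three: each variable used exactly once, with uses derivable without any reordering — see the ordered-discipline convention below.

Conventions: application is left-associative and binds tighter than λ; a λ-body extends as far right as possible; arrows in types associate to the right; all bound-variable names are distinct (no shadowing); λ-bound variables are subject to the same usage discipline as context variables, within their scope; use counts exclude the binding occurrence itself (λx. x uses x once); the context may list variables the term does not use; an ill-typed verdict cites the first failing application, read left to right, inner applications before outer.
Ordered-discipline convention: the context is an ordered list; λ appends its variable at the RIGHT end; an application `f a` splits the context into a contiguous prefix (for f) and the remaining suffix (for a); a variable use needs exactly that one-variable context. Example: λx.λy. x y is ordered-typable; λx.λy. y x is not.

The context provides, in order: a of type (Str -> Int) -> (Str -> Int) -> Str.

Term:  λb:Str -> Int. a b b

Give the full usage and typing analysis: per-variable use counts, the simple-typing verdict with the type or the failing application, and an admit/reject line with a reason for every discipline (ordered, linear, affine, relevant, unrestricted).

use counts: a=1, b (bound)=2
use order (left to right): a, b, b
typing: the term checks, with type (Str -> Int) -> Str
ordered: ✗, repeated use of b ×2
linear: ✗, repeated use of b ×2
affine: ✗, repeated use of b ×2
relevant: ✓, every one of a, b appears
unrestricted: ✓, type-checks ((Str -> Int) -> Str) and nothing is barred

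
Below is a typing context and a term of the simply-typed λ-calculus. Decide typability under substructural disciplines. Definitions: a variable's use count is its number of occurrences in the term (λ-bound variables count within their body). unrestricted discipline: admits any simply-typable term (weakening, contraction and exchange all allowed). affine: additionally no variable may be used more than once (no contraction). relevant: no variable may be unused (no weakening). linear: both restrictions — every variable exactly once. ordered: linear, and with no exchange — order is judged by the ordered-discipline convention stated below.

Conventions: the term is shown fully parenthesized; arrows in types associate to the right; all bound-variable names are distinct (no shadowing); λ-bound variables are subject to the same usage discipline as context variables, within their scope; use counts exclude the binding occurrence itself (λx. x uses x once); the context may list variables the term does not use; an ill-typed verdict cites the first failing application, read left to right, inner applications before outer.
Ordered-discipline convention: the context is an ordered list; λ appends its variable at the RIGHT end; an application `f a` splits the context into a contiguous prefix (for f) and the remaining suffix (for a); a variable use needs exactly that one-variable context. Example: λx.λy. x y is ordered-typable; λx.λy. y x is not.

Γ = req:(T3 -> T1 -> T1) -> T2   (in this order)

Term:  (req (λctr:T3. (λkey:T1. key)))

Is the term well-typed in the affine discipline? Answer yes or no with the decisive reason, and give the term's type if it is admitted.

yes — req, ctr, key: no repeats, contraction unneeded; term : T2
variable uses: req ×1, ctr (λ-bound) ×0, key (λ-bound) ×1
use order (left to right): req, key
typing: well-typed — term : T2
summary: ordered ✗ · linear ✗ · affine ✓ · relevant ✗ · unrestricted ✓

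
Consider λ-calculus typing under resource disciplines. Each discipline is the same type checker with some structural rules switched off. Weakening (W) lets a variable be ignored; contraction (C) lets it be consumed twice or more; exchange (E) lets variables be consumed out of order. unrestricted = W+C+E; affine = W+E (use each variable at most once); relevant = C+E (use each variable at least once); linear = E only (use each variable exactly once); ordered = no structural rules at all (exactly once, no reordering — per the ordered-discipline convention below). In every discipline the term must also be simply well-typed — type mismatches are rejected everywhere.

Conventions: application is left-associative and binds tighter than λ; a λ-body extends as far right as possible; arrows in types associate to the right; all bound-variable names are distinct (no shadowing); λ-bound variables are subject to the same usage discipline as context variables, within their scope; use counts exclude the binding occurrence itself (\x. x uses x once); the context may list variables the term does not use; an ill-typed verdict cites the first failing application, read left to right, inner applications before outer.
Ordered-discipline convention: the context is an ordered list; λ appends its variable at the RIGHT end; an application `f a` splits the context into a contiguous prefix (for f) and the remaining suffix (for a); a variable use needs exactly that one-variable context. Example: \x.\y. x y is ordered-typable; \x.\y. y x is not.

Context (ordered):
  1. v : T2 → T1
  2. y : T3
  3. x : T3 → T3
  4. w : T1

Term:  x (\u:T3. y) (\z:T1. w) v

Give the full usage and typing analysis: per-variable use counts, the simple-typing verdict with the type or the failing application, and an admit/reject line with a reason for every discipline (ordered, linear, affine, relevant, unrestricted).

counts: v: 1×, y: 1×, x: 1×, w: 1×, u [bound]: 0×, z [bound]: 0×
uses in reading order: x, y, w, v
typing: ill-typed: an argument T3 → T3 mismatches the expected T3
ordered ✗ (the type mismatch rejects it)
linear ✗ (not simply typable)
affine ✗ (fails simple typing)
relevant ✗ (a type mismatch blocks all five)
unrestricted ✗ (the type mismatch rejects it)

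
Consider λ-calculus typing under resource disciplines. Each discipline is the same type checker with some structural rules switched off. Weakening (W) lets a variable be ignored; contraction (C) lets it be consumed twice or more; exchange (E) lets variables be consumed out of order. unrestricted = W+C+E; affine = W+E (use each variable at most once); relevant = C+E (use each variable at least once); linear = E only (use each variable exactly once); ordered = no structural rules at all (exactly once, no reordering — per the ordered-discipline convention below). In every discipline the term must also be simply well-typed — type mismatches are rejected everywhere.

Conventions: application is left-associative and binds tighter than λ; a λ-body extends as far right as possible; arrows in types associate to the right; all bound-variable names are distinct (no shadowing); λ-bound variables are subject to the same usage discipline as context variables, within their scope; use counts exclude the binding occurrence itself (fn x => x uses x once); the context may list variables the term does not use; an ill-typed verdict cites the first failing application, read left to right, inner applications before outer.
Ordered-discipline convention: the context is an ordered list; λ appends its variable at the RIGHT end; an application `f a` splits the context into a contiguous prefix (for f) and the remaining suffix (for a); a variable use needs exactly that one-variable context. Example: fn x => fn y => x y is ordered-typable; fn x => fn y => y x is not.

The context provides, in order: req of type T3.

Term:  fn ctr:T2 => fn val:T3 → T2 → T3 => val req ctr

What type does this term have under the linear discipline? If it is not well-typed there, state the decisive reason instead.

term : T2 → (T3 → T2 → T3) → T3
usage: req=1, ctr (bound)=1, val (bound)=1
left-to-right use order: val, req, ctr
typing: ✓ — T2 → (T3 → T2 → T3) → T3
all disciplines: ordered ✗, linear ✓, affine ✓, relevant ✓, unrestricted ✓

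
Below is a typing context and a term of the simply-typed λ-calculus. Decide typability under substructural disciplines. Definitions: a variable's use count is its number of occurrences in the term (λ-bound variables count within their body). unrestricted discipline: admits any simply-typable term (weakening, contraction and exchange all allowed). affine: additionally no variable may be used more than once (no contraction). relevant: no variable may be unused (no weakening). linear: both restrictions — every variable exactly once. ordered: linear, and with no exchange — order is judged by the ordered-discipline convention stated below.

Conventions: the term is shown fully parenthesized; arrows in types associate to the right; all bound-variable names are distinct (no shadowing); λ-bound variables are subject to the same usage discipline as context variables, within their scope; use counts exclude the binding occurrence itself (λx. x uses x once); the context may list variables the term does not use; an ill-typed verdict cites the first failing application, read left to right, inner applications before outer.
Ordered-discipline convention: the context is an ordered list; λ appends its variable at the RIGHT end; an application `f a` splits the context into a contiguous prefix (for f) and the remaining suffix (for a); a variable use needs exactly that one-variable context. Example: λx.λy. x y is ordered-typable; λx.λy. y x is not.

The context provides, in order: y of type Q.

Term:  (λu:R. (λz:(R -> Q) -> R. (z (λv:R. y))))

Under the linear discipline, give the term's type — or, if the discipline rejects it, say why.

not well-typed under linear — u, v left unused
variable uses: y ×1, u [bound] ×0, z [bound] ×1, v [bound] ×0
use order (left to right): z, y
typing: ✓ — R -> ((R -> Q) -> R) -> R
summary: ordered ✗ | linear ✗ | affine ✓ | relevant ✗ | unrestricted ✓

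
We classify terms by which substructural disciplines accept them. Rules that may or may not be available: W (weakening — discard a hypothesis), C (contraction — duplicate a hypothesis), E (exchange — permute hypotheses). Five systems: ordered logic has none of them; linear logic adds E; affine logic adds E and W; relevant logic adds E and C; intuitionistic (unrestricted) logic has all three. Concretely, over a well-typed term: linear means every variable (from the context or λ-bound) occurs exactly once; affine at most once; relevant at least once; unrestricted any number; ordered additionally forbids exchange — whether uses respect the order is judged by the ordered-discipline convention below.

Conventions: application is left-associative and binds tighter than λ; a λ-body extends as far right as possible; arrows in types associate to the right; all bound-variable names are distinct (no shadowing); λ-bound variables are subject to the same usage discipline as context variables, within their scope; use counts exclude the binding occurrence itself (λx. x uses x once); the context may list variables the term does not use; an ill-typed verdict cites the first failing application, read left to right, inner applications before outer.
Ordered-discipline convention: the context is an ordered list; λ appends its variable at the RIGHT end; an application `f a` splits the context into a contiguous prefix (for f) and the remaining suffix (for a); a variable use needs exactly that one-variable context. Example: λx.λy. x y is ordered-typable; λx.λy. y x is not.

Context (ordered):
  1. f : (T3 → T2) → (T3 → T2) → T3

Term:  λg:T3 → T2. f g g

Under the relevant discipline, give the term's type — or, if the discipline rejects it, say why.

term : (T3 → T2) → T3
usage: f ×1; g [bound] ×2
use order (left to right): f, g, g
typing: well-typed at (T3 → T2) → T3
summary: ordered ✗, linear ✗, affine ✗, relevant ✓, unrestricted ✓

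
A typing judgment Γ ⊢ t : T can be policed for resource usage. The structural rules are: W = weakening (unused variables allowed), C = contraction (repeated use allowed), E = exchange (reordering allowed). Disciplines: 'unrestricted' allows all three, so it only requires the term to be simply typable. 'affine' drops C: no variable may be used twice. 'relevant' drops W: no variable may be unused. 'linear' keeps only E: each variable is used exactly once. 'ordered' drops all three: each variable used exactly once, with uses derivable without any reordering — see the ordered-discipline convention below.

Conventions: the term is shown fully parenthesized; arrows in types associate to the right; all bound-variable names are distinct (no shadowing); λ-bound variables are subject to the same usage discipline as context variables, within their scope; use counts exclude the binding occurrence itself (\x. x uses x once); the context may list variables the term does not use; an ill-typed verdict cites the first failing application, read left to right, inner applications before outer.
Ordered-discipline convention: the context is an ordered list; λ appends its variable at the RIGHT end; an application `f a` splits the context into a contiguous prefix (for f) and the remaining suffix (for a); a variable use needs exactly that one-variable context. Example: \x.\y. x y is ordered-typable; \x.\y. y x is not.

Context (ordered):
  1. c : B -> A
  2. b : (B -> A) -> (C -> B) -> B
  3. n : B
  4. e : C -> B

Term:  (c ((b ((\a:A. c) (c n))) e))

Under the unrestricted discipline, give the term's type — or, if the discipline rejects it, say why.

term : A
usage: c ×3; b ×1; n ×1; e ×1; a [bound] ×0
order of uses: c, b, c, c, n, e
typing: well-typed at A
across the five disciplines: ordered ✗, linear ✗, affine ✗, relevant ✗, unrestricted ✓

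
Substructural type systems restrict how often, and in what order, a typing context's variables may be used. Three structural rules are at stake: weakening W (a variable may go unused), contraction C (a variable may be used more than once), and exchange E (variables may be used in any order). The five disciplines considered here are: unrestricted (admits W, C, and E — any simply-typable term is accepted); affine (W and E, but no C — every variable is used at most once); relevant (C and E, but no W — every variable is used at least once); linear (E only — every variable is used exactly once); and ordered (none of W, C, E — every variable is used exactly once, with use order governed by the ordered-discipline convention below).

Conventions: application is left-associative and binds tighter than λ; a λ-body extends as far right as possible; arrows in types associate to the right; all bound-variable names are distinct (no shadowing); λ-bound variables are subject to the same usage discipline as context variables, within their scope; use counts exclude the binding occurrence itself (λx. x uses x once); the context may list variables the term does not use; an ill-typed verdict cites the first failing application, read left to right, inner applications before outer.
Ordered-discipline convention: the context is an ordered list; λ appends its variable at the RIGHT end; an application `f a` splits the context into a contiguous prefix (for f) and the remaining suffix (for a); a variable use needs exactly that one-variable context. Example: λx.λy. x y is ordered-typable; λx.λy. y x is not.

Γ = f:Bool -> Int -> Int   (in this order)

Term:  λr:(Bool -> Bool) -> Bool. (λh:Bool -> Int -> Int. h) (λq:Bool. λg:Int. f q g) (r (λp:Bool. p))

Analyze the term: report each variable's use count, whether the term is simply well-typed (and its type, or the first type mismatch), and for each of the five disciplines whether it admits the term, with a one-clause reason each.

variable uses: f: 1×; r (λ-bound): 1×; h (λ-bound): 1×; q (λ-bound): 1×; g (λ-bound): 1×; p (λ-bound): 1×
uses in reading order: h, f, q, g, r, p
typing: well-typed at ((Bool -> Bool) -> Bool) -> Int -> Int
ordered ✓ (f, r, h, q, g, p: once each, no exchange needed)
linear ✓ (each of f, r, h, q, g, p used exactly once)
affine ✓ (no duplicate uses among f, r, h, q, g, p)
relevant ✓ (at least one use each (f, r, h, q, g, p))
unrestricted ✓ (type-checks (((Bool -> Bool) -> Bool) -> Int -> Int) and nothing is barred)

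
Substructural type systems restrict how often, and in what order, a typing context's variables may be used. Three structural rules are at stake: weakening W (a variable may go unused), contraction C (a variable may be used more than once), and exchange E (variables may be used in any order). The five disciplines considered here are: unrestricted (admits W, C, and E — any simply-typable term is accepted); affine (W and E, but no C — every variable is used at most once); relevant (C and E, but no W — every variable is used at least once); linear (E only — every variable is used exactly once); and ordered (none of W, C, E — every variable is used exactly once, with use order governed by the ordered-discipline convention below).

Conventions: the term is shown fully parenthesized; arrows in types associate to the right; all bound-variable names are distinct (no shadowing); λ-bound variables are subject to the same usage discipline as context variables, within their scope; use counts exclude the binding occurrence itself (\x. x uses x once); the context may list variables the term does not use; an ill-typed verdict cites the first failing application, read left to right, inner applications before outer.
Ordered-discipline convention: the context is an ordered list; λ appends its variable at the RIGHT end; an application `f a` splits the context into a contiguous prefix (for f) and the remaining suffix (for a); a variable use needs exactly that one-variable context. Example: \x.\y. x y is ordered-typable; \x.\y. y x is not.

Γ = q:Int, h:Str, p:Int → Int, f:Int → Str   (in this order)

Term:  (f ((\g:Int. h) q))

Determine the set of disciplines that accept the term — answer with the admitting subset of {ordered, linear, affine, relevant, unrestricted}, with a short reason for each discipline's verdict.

admitted by: none
variable uses: q=1; h=1; p=0; f=1; g (λ-bound)=0
left-to-right use order: f, h, q
typing: ill-typed: a function awaiting Int gets Str
ordered: ✗, the type mismatch rejects it
linear: ✗, not simply typable
affine: ✗, fails simple typing
relevant: ✗, a type mismatch blocks all five
unrestricted: ✗, the type mismatch rejects it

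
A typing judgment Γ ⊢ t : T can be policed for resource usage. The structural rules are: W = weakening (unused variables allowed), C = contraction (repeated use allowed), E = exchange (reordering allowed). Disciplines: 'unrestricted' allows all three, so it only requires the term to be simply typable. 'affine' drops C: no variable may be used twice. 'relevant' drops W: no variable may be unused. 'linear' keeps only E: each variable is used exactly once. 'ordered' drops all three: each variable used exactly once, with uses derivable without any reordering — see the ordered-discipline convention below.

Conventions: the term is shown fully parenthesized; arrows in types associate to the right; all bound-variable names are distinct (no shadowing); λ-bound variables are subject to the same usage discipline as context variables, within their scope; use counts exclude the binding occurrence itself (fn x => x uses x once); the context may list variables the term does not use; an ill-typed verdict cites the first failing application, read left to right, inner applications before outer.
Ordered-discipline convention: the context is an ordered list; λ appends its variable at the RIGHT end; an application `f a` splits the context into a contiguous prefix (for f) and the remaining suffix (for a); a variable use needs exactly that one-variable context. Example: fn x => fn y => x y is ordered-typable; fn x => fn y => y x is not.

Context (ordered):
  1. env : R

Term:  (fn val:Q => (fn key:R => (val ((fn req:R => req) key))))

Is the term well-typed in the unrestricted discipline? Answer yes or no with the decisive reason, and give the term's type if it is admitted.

no — not simply typable
usage: env: 0×, val (bound): 1×, key (bound): 1×, req (bound): 1×
order of uses: val, req, key
typing: ill-typed: applying a non-function (Q)
per-discipline verdicts: ordered ✗; linear ✗; affine ✗; relevant ✗; unrestricted ✗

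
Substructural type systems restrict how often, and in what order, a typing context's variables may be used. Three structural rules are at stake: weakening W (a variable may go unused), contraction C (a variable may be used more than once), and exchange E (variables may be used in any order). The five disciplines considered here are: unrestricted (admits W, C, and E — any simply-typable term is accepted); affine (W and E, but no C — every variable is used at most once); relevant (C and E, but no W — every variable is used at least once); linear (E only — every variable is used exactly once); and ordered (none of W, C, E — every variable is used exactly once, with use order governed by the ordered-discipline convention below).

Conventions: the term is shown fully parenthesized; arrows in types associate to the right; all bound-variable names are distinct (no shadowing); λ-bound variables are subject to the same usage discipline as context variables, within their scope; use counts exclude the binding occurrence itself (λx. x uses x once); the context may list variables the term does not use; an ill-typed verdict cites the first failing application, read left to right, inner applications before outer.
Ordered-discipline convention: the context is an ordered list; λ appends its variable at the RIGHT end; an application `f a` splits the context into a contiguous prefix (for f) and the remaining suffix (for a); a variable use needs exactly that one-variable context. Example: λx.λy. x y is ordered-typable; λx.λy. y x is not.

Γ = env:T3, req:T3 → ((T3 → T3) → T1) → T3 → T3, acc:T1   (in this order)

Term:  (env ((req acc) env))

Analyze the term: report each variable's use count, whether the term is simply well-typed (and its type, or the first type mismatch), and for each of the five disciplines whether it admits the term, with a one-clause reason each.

counts: env=2, req=1, acc=1
use order (left to right): env, req, acc, env
typing: ill-typed: an application expects T3 but receives T1
ordered: ✗ — the type mismatch rejects it
linear: ✗ — not simply typable
affine: ✗ — fails simple typing
relevant: ✗ — a type mismatch blocks all five
unrestricted: ✗ — the type mismatch rejects it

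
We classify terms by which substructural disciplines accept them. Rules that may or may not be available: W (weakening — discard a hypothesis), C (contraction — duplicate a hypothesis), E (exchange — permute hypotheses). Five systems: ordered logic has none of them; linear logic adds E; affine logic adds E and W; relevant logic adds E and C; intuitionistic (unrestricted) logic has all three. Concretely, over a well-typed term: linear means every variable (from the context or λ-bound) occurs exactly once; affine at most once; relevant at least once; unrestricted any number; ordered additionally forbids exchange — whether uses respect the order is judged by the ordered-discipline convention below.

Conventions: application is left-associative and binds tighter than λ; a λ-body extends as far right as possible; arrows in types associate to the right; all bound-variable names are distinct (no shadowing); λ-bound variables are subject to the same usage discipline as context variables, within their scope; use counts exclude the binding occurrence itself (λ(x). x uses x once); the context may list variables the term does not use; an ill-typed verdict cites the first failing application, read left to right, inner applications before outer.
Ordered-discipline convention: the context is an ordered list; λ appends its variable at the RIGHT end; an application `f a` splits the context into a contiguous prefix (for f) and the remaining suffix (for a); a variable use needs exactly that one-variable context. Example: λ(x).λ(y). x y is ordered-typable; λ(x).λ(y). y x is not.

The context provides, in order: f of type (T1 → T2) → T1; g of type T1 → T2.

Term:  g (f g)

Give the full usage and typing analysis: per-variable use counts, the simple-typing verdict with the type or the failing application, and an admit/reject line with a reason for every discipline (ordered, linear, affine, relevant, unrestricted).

counts: f: 1×, g: 2×
order of uses: g, f, g
typing: the term checks, with type T2
ordered: ✗, needs contraction — g ×2
linear: ✗, needs contraction — g ×2
affine: ✗, needs contraction — g ×2
relevant: ✓, every one of f, g appears
unrestricted: ✓, typability at T2 is all that's needed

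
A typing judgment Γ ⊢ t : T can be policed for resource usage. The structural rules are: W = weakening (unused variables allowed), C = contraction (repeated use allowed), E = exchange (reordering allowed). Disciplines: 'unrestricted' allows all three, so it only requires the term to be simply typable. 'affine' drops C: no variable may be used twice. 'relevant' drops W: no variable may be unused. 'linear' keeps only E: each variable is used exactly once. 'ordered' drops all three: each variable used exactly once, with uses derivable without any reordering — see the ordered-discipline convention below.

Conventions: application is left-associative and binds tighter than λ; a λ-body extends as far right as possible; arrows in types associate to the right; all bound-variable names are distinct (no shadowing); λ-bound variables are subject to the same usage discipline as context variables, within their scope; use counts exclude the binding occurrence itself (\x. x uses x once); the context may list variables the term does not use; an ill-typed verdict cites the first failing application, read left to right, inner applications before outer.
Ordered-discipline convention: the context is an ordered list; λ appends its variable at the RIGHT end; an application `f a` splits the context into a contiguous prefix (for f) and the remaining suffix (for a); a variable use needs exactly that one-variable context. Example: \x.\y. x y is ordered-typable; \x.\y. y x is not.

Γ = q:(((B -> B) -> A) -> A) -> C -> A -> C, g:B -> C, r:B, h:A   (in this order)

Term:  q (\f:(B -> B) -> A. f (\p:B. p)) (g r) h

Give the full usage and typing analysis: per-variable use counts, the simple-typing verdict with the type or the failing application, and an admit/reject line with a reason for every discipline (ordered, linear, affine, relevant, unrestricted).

variable uses: q: 1×, g: 1×, r: 1×, h: 1×, f [bound]: 1×, p [bound]: 1×
uses in reading order: q, f, p, g, r, h
typing: well-typed — term : C
ordered: ✓ — single-use (q, g, r, h, f, p), ordered derivation ok
linear: ✓ — q, g, r, h, f, p: one use apiece
affine: ✓ — q, g, r, h, f, p: no repeats, contraction unneeded
relevant: ✓ — every one of q, g, r, h, f, p appears
unrestricted: ✓ — well-typed at C; no restrictions here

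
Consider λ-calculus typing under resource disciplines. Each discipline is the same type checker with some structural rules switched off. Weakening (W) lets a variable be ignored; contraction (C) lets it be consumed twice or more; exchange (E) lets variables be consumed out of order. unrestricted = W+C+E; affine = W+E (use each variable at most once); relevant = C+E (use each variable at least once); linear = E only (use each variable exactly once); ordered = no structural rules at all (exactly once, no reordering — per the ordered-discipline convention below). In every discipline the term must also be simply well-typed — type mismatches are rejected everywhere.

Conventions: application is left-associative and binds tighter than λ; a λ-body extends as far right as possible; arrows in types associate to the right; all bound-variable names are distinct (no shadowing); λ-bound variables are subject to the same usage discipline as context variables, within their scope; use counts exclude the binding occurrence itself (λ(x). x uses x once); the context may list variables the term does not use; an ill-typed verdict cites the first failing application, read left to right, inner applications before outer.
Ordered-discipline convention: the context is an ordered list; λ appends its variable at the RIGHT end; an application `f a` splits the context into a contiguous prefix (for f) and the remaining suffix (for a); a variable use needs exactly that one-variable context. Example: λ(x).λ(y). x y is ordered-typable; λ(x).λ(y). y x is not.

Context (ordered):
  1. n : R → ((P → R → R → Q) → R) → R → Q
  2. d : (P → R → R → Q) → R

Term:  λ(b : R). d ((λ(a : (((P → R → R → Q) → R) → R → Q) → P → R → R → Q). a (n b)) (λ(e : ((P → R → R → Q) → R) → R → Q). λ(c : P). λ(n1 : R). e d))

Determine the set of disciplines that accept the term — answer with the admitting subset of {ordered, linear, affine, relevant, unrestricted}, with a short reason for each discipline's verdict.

accepted by: unrestricted
usage: n: 1; d: 2; b (bound): 1; a (bound): 1; e (bound): 1; c (bound): 0; n1 (bound): 0
left-to-right use order: d, a, n, b, e, d
typing: the term checks, with type R → R
ordered ✗ (repeated use of d ×2; needs weakening: c, n1 unused)
linear ✗ (repeated use of d ×2; needs weakening: c, n1 unused)
affine ✗ (repeated use of d ×2)
relevant ✗ (needs weakening: c, n1 unused)
unrestricted ✓ (well-typed at R → R; no restrictions here)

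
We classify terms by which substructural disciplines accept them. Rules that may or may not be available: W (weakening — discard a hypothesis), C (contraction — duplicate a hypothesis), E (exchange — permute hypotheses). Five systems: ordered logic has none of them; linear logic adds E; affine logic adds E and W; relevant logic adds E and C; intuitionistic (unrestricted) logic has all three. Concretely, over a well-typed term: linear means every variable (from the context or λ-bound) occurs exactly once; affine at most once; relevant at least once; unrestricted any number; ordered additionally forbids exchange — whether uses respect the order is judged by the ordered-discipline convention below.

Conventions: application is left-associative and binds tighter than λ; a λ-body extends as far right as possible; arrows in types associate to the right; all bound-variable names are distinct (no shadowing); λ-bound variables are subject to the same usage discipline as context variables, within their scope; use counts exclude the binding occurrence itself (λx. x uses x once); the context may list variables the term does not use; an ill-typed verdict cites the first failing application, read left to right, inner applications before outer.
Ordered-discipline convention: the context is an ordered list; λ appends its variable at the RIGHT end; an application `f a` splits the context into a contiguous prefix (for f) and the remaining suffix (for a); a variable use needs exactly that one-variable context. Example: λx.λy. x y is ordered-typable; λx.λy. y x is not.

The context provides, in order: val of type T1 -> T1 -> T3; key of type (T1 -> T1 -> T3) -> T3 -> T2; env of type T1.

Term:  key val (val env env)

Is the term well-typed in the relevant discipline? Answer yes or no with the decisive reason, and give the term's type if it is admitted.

yes — every one of val, key, env appears; term : T2
counts: val ×2; key ×1; env ×2
use order (left to right): key, val, val, env, env
typing: well-typed at T2
across the five disciplines: ordered ✗ · linear ✗ · affine ✗ · relevant ✓ · unrestricted ✓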